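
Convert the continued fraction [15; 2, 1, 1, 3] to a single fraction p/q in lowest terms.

Fold from the inside: start with 3/1.
  1 + 1/3 = 4/3
  1 + 3/4 = 7/4
  2 + 4/7 = 18/7
  15 + 7/18 = 277/18

277/18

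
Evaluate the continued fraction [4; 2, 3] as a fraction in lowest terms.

Fold from the inside: start with 3/1.
  2 + 1/3 = 7/3
  4 + 3/7 = 31/7

31/7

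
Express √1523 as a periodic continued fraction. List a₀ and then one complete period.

a₀ = ⌊√1523⌋ = 39.
With m₀=0, d₀=1 and mₖ₊₁ = dₖaₖ − mₖ, dₖ₊₁ = (n − mₖ₊₁²)/dₖ, aₖ₊₁ = ⌊(a₀+mₖ₊₁)/dₖ₊₁⌋:
  k=1: m=39, d=2, a=39
  k=2: m=39, d=1, a=78
d=1 and a=2a₀=78 at k=2, so the next step gives (m, d) = (39, 2) again — its k=1 value — and the period has length 2.

[39; 39, 78]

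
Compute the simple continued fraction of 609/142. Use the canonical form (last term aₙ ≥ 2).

[4; 3, 2, 6, 3]

609 = 4*142 + 41
142 = 3*41 + 19
41 = 2*19 + 3
19 = 6*3 + 1
3 = 3*1 + 0  (stop)
So 609/142 = [4; 3, 2, 6, 3].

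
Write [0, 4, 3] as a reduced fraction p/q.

Using pₖ = aₖpₖ₋₁ + pₖ₋₂ and qₖ = aₖqₖ₋₁ + qₖ₋₂:
  k=0: a=0, p=0, q=1
  k=1: a=4, p=1, q=4
  k=2: a=3, p=3, q=13

3/13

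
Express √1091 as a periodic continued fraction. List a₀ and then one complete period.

a₀ = ⌊√1091⌋ = 33.
With m₀=0, d₀=1 and mₖ₊₁ = dₖaₖ − mₖ, dₖ₊₁ = (n − mₖ₊₁²)/dₖ, aₖ₊₁ = ⌊(a₀+mₖ₊₁)/dₖ₊₁⌋:
  k=1: m=33, d=2, a=33
  k=2: m=33, d=1, a=66
d=1 and a=2a₀=66 at k=2, so the next step gives (m, d) = (33, 2) again — its k=1 value — and the period has length 2.

[33; 33, 66]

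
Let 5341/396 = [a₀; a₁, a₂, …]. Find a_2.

19

5341 = 13·396 + 193   →  a_0 = 13
396 = 2·193 + 10   →  a_1 = 2
193 = 19·10 + 3   →  a_2 = 19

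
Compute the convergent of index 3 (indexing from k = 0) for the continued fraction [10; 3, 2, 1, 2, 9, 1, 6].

103/10

Using pₖ = aₖpₖ₋₁ + pₖ₋₂, qₖ = aₖqₖ₋₁ + qₖ₋₂ (with p₋₁=1, p₋₂=0, q₋₁=0, q₋₂=1):
  k=0: a=10, p=10, q=1
  k=1: a=3, p=31, q=3
  k=2: a=2, p=72, q=7
  k=3: a=1, p=103, q=10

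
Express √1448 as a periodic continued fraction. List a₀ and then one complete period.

a₀ = ⌊√1448⌋ = 38.
With m₀=0, d₀=1 and mₖ₊₁ = dₖaₖ − mₖ, dₖ₊₁ = (n − mₖ₊₁²)/dₖ, aₖ₊₁ = ⌊(a₀+mₖ₊₁)/dₖ₊₁⌋:
  k=1: m=38, d=4, a=19
  k=2: m=38, d=1, a=76
d=1 and a=2a₀=76 at k=2, so the next step gives (m, d) = (38, 4) again — its k=1 value — and the period has length 2.

[38; 19, 76]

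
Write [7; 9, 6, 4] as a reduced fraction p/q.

Fold from the inside: start with 4/1.
  6 + 1/4 = 25/4
  9 + 4/25 = 229/25
  7 + 25/229 = 1628/229

1628/229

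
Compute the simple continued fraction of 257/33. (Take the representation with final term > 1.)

[7; 1, 3, 1, 2, 2]

257 = 7*33 + 26
33 = 1*26 + 7
26 = 3*7 + 5
7 = 1*5 + 2
5 = 2*2 + 1
2 = 2*1 + 0  (stop)
So 257/33 = [7; 1, 3, 1, 2, 2].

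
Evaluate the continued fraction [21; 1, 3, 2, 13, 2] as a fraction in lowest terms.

5466/251

Fold from the inside: start with 2/1.
  13 + 1/2 = 27/2
  2 + 2/27 = 56/27
  3 + 27/56 = 195/56
  1 + 56/195 = 251/195
  21 + 195/251 = 5466/251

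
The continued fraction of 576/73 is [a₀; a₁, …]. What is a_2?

576 = 7·73 + 65   →  a_0 = 7
73 = 1·65 + 8   →  a_1 = 1
65 = 8·8 + 1   →  a_2 = 8

8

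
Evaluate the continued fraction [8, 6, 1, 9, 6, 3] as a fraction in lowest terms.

Fold from the inside: start with 3/1.
  6 + 1/3 = 19/3
  9 + 3/19 = 174/19
  1 + 19/174 = 193/174
  6 + 174/193 = 1332/193
  8 + 193/1332 = 10849/1332

10849/1332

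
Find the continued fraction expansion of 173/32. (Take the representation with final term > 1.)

173 = 5*32 + 13
32 = 2*13 + 6
13 = 2*6 + 1
6 = 6*1 + 0  (stop)
So 173/32 = [5; 2, 2, 6].

[5; 2, 2, 6]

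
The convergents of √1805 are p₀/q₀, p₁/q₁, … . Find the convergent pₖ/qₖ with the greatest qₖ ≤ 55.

1402/33

√1805 = [42; 2, 16, 2, 84, …] (period length 4).
Convergents:
  p_0/q_0 = 42/1
  p_1/q_1 = 85/2
  p_2/q_2 = 1402/33
  p_3/q_3 = 2889/68
q_2 = 33 ≤ 55 < 68 = q_3, so the answer is 1402/33.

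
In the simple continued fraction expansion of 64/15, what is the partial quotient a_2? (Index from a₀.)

64 = 4·15 + 4   →  a_0 = 4
15 = 3·4 + 3   →  a_1 = 3
4 = 1·3 + 1   →  a_2 = 1

1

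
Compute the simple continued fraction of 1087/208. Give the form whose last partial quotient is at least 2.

1087 = 5*208 + 47
208 = 4*47 + 20
47 = 2*20 + 7
20 = 2*7 + 6
7 = 1*6 + 1
6 = 6*1 + 0  (stop)
So 1087/208 = [5; 4, 2, 2, 1, 6].

[5; 4, 2, 2, 1, 6]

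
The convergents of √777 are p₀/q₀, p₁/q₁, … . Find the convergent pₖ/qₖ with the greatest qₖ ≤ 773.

12460/447

√777 = [27; 1, 6, 1, 54, …] (period length 4).
Convergents:
  p_0/q_0 = 27/1
  p_1/q_1 = 28/1
  p_2/q_2 = 195/7
  p_3/q_3 = 223/8
  p_4/q_4 = 12237/439
  p_5/q_5 = 12460/447
  p_6/q_6 = 86997/3121
q_5 = 447 ≤ 773 < 3121 = q_6, so the answer is 12460/447.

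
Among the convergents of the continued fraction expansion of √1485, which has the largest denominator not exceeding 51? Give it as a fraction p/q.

1079/28

√1485 = [38; 1, 1, 6, 1, 1, 76, …] (period length 6).
Convergents:
  p_0/q_0 = 38/1
  p_1/q_1 = 39/1
  p_2/q_2 = 77/2
  p_3/q_3 = 501/13
  p_4/q_4 = 578/15
  p_5/q_5 = 1079/28
  p_6/q_6 = 82582/2143
q_5 = 28 ≤ 51 < 2143 = q_6, so the answer is 1079/28.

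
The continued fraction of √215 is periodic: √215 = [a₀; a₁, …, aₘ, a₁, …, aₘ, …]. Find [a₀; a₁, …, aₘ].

a₀ = ⌊√215⌋ = 14.

[14; 1, 1, 1, 28]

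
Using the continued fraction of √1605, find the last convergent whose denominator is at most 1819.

51320/1281

√1605 = [40; 16, 80, …] (period length 2).
Convergents:
  p_0/q_0 = 40/1
  p_1/q_1 = 641/16
  p_2/q_2 = 51320/1281
  p_3/q_3 = 821761/20512
q_2 = 1281 ≤ 1819 < 20512 = q_3, so the answer is 51320/1281.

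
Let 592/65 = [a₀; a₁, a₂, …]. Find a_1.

9

592 = 9·65 + 7   →  a_0 = 9
65 = 9·7 + 2   →  a_1 = 9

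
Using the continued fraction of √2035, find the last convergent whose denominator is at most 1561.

√2035 = [45; 9, 90, …] (period length 2).
Convergents:
  p_0/q_0 = 45/1
  p_1/q_1 = 406/9
  p_2/q_2 = 36585/811
  p_3/q_3 = 329671/7308
q_2 = 811 ≤ 1561 < 7308 = q_3, so the answer is 36585/811.

36585/811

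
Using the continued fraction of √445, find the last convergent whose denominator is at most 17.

√445 = [21; 10, 1, 1, 10, 42, …] (period length 5).
Convergents:
  p_0/q_0 = 21/1
  p_1/q_1 = 211/10
  p_2/q_2 = 232/11
  p_3/q_3 = 443/21
q_2 = 11 ≤ 17 < 21 = q_3, so the answer is 232/11.

232/11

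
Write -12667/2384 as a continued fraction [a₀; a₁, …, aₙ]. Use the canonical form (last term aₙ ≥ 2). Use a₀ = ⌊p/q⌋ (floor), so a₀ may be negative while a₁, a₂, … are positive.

[-6; 1, 2, 5, 4, 2, 7, 2]

-12667 = -6*2384 + 1637
2384 = 1*1637 + 747
1637 = 2*747 + 143
747 = 5*143 + 32
143 = 4*32 + 15
32 = 2*15 + 2
15 = 7*2 + 1
2 = 2*1 + 0  (stop)
So -12667/2384 = [-6; 1, 2, 5, 4, 2, 7, 2].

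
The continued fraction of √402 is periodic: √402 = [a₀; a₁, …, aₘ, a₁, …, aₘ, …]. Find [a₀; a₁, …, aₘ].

a₀ = ⌊√402⌋ = 20.

[20; 20, 40]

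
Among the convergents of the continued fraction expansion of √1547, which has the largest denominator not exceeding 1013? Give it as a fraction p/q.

√1547 = [39; 3, 78, …] (period length 2).
Convergents:
  p_0/q_0 = 39/1
  p_1/q_1 = 118/3
  p_2/q_2 = 9243/235
  p_3/q_3 = 27847/708
  p_4/q_4 = 2181309/55459
q_3 = 708 ≤ 1013 < 55459 = q_4, so the answer is 27847/708.

27847/708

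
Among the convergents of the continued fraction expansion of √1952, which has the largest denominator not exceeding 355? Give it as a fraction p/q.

√1952 = [44; 5, 1, 1, 21, 1, 1, 5, 88, …] (period length 8).
Convergents:
  p_0/q_0 = 44/1
  p_1/q_1 = 221/5
  p_2/q_2 = 265/6
  p_3/q_3 = 486/11
  p_4/q_4 = 10471/237
  p_5/q_5 = 10957/248
  p_6/q_6 = 21428/485
q_5 = 248 ≤ 355 < 485 = q_6, so the answer is 10957/248.

10957/248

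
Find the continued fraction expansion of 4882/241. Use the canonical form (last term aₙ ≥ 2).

4882 = 20×241 + 62
241 = 3×62 + 55
62 = 1×55 + 7
55 = 7×7 + 6
7 = 1×6 + 1
6 = 6×1 + 0  (stop)
So 4882/241 = [20; 3, 1, 7, 1, 6].

[20; 3, 1, 7, 1, 6]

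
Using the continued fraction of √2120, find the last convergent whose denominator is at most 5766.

√2120 = [46; 23, 92, …] (period length 2).
Convergents:
  p_0/q_0 = 46/1
  p_1/q_1 = 1059/23
  p_2/q_2 = 97474/2117
  p_3/q_3 = 2242961/48714
q_2 = 2117 ≤ 5766 < 48714 = q_3, so the answer is 97474/2117.

97474/2117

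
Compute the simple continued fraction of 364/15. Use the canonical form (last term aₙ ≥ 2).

[24; 3, 1, 3]

364 = 24·15 + 4
15 = 3·4 + 3
4 = 1·3 + 1
3 = 3·1 + 0  (stop)
So 364/15 = [24; 3, 1, 3].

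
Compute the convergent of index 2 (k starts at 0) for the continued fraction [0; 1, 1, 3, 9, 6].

Using pₖ = aₖpₖ₋₁ + pₖ₋₂, qₖ = aₖqₖ₋₁ + qₖ₋₂ (with p₋₁=1, p₋₂=0, q₋₁=0, q₋₂=1):
  k=0: a=0, p=0, q=1
  k=1: a=1, p=1, q=1
  k=2: a=1, p=1, q=2

1/2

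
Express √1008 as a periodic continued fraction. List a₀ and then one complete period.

a₀ = ⌊√1008⌋ = 31.
With m₀=0, d₀=1 and mₖ₊₁ = dₖaₖ − mₖ, dₖ₊₁ = (n − mₖ₊₁²)/dₖ, aₖ₊₁ = ⌊(a₀+mₖ₊₁)/dₖ₊₁⌋:
  k=1: m=31, d=47, a=1
  k=2: m=16, d=16, a=2
  k=3: m=16, d=47, a=1
  k=4: m=31, d=1, a=62
d=1 and a=2a₀=62 at k=4, so the next step gives (m, d) = (31, 47) again — its k=1 value — and the period has length 4.

[31; 1, 2, 1, 62]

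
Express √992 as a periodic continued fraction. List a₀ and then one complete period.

a₀ = ⌊√992⌋ = 31.
With m₀=0, d₀=1 and mₖ₊₁ = dₖaₖ − mₖ, dₖ₊₁ = (n − mₖ₊₁²)/dₖ, aₖ₊₁ = ⌊(a₀+mₖ₊₁)/dₖ₊₁⌋:
  k=1: m=31, d=31, a=2
  k=2: m=31, d=1, a=62
d=1 and a=2a₀=62 at k=2, so the next step gives (m, d) = (31, 31) again — its k=1 value — and the period has length 2.

[31; 2, 62]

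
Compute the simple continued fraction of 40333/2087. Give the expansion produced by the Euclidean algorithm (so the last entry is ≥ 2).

40333 = 19*2087 + 680
2087 = 3*680 + 47
680 = 14*47 + 22
47 = 2*22 + 3
22 = 7*3 + 1
3 = 3*1 + 0  (stop)
So 40333/2087 = [19; 3, 14, 2, 7, 3].

[19; 3, 14, 2, 7, 3]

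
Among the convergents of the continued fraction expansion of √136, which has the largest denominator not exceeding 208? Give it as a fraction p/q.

1621/139

√136 = [11; 1, 1, 1, 22, …] (period length 4).
Convergents:
  p_0/q_0 = 11/1
  p_1/q_1 = 12/1
  p_2/q_2 = 23/2
  p_3/q_3 = 35/3
  p_4/q_4 = 793/68
  p_5/q_5 = 828/71
  p_6/q_6 = 1621/139
  p_7/q_7 = 2449/210
q_6 = 139 ≤ 208 < 210 = q_7, so the answer is 1621/139.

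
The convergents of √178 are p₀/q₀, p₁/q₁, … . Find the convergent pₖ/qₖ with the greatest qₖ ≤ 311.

√178 = [13; 2, 1, 12, 1, 2, 26, …] (period length 6).
Convergents:
  p_0/q_0 = 13/1
  p_1/q_1 = 27/2
  p_2/q_2 = 40/3
  p_3/q_3 = 507/38
  p_4/q_4 = 547/41
  p_5/q_5 = 1601/120
  p_6/q_6 = 42173/3161
q_5 = 120 ≤ 311 < 3161 = q_6, so the answer is 1601/120.

1601/120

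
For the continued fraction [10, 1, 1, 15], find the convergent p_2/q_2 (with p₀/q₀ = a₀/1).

Using pₖ = aₖpₖ₋₁ + pₖ₋₂, qₖ = aₖqₖ₋₁ + qₖ₋₂ (with p₋₁=1, p₋₂=0, q₋₁=0, q₋₂=1):
  k=0: a=10, p=10, q=1
  k=1: a=1, p=11, q=1
  k=2: a=1, p=21, q=2

21/2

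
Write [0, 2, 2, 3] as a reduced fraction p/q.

7/17

Using pₖ = aₖpₖ₋₁ + pₖ₋₂ and qₖ = aₖqₖ₋₁ + qₖ₋₂:
  k=0: a=0, p=0, q=1
  k=1: a=2, p=1, q=2
  k=2: a=2, p=2, q=5
  k=3: a=3, p=7, q=17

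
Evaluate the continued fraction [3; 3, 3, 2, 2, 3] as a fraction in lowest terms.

631/191

Using pₖ = aₖpₖ₋₁ + pₖ₋₂ and qₖ = aₖqₖ₋₁ + qₖ₋₂:
  k=0: a=3, p=3, q=1
  k=1: a=3, p=10, q=3
  k=2: a=3, p=33, q=10
  k=3: a=2, p=76, q=23
  k=4: a=2, p=185, q=56
  k=5: a=3, p=631, q=191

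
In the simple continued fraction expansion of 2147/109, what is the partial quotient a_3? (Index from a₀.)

2147 = 19·109 + 76   →  a_0 = 19
109 = 1·76 + 33   →  a_1 = 1
76 = 2·33 + 10   →  a_2 = 2
33 = 3·10 + 3   →  a_3 = 3

3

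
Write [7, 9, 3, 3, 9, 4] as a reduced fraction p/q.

Using pₖ = aₖpₖ₋₁ + pₖ₋₂ and qₖ = aₖqₖ₋₁ + qₖ₋₂:
  k=0: a=7, p=7, q=1
  k=1: a=9, p=64, q=9
  k=2: a=3, p=199, q=28
  k=3: a=3, p=661, q=93
  k=4: a=9, p=6148, q=865
  k=5: a=4, p=25253, q=3553

25253/3553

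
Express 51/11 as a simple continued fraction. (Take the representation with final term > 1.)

51 = 4×11 + 7
11 = 1×7 + 4
7 = 1×4 + 3
4 = 1×3 + 1
3 = 3×1 + 0  (stop)
So 51/11 = [4; 1, 1, 1, 3].

[4; 1, 1, 1, 3]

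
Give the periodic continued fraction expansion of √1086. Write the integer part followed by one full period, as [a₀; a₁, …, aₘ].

[32; 1, 20, 1, 64]

a₀ = ⌊√1086⌋ = 32.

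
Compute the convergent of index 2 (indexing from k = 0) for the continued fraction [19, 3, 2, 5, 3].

Using pₖ = aₖpₖ₋₁ + pₖ₋₂, qₖ = aₖqₖ₋₁ + qₖ₋₂ (with p₋₁=1, p₋₂=0, q₋₁=0, q₋₂=1):
  k=0: a=19, p=19, q=1
  k=1: a=3, p=58, q=3
  k=2: a=2, p=135, q=7

135/7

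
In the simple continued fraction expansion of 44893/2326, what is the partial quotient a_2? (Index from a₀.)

3

44893 = 19·2326 + 699   →  a_0 = 19
2326 = 3·699 + 229   →  a_1 = 3
699 = 3·229 + 12   →  a_2 = 3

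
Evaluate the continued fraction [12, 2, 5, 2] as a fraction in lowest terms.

Fold from the inside: start with 2/1.
  5 + 1/2 = 11/2
  2 + 2/11 = 24/11
  12 + 11/24 = 299/24

299/24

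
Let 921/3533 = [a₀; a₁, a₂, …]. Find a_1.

3

921 = 0·3533 + 921   →  a_0 = 0
3533 = 3·921 + 770   →  a_1 = 3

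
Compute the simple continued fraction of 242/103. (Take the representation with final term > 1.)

[2; 2, 1, 6, 5]

242 = 2×103 + 36
103 = 2×36 + 31
36 = 1×31 + 5
31 = 6×5 + 1
5 = 5×1 + 0  (stop)
So 242/103 = [2; 2, 1, 6, 5].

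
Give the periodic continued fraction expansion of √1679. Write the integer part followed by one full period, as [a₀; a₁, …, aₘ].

a₀ = ⌊√1679⌋ = 40.
With m₀=0, d₀=1 and mₖ₊₁ = dₖaₖ − mₖ, dₖ₊₁ = (n − mₖ₊₁²)/dₖ, aₖ₊₁ = ⌊(a₀+mₖ₊₁)/dₖ₊₁⌋:
  k=1: m=40, d=79, a=1
  k=2: m=39, d=2, a=39
  k=3: m=39, d=79, a=1
  k=4: m=40, d=1, a=80
d=1 and a=2a₀=80 at k=4, so the next step gives (m, d) = (40, 79) again — its k=1 value — and the period has length 4.

[40; 1, 39, 1, 80]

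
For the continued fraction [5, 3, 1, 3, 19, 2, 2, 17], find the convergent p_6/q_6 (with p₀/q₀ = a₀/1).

7768/1475

Using pₖ = aₖpₖ₋₁ + pₖ₋₂, qₖ = aₖqₖ₋₁ + qₖ₋₂ (with p₋₁=1, p₋₂=0, q₋₁=0, q₋₂=1):
  k=0: a=5, p=5, q=1
  k=1: a=3, p=16, q=3
  k=2: a=1, p=21, q=4
  k=3: a=3, p=79, q=15
  k=4: a=19, p=1522, q=289
  k=5: a=2, p=3123, q=593
  k=6: a=2, p=7768, q=1475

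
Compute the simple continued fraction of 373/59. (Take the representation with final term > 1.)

373 = 6×59 + 19
59 = 3×19 + 2
19 = 9×2 + 1
2 = 2×1 + 0  (stop)
So 373/59 = [6; 3, 9, 2].

[6; 3, 9, 2]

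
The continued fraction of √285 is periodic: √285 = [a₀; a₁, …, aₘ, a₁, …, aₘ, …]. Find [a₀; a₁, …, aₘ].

a₀ = ⌊√285⌋ = 16.
With m₀=0, d₀=1 and mₖ₊₁ = dₖaₖ − mₖ, dₖ₊₁ = (n − mₖ₊₁²)/dₖ, aₖ₊₁ = ⌊(a₀+mₖ₊₁)/dₖ₊₁⌋:
  k=1: m=16, d=29, a=1
  k=2: m=13, d=4, a=7
  k=3: m=15, d=15, a=2
  k=4: m=15, d=4, a=7
  k=5: m=13, d=29, a=1
  k=6: m=16, d=1, a=32
d=1 and a=2a₀=32 at k=6, so the next step gives (m, d) = (16, 29) again — its k=1 value — and the period has length 6.

[16; 1, 7, 2, 7, 1, 32]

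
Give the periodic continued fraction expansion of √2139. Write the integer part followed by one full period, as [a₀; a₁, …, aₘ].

a₀ = ⌊√2139⌋ = 46.
With m₀=0, d₀=1 and mₖ₊₁ = dₖaₖ − mₖ, dₖ₊₁ = (n − mₖ₊₁²)/dₖ, aₖ₊₁ = ⌊(a₀+mₖ₊₁)/dₖ₊₁⌋:
  k=1: m=46, d=23, a=4
  k=2: m=46, d=1, a=92
d=1 and a=2a₀=92 at k=2, so the next step gives (m, d) = (46, 23) again — its k=1 value — and the period has length 2.

[46; 4, 92]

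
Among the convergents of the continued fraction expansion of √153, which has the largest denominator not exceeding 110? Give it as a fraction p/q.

√153 = [12; 2, 1, 2, 2, 2, 1, 2, 24, …] (period length 8).
Convergents:
  p_0/q_0 = 12/1
  p_1/q_1 = 25/2
  p_2/q_2 = 37/3
  p_3/q_3 = 99/8
  p_4/q_4 = 235/19
  p_5/q_5 = 569/46
  p_6/q_6 = 804/65
  p_7/q_7 = 2177/176
q_6 = 65 ≤ 110 < 176 = q_7, so the answer is 804/65.

804/65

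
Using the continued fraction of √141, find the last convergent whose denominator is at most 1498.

√141 = [11; 1, 6, 1, 22, …] (period length 4).
Convergents:
  p_0/q_0 = 11/1
  p_1/q_1 = 12/1
  p_2/q_2 = 83/7
  p_3/q_3 = 95/8
  p_4/q_4 = 2173/183
  p_5/q_5 = 2268/191
  p_6/q_6 = 15781/1329
  p_7/q_7 = 18049/1520
q_6 = 1329 ≤ 1498 < 1520 = q_7, so the answer is 15781/1329.

15781/1329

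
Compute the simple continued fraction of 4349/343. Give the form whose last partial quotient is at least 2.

[12; 1, 2, 8, 2, 6]

4349 = 12×343 + 233
343 = 1×233 + 110
233 = 2×110 + 13
110 = 8×13 + 6
13 = 2×6 + 1
6 = 6×1 + 0  (stop)
So 4349/343 = [12; 1, 2, 8, 2, 6].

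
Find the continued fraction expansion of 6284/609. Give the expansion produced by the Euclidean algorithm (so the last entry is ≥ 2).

6284 = 10×609 + 194
609 = 3×194 + 27
194 = 7×27 + 5
27 = 5×5 + 2
5 = 2×2 + 1
2 = 2×1 + 0  (stop)
So 6284/609 = [10; 3, 7, 5, 2, 2].

[10; 3, 7, 5, 2, 2]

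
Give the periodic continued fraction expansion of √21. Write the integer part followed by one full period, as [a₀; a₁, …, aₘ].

a₀ = ⌊√21⌋ = 4.

[4; 1, 1, 2, 1, 1, 8]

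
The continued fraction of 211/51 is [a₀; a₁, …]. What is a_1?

211 = 4·51 + 7   →  a_0 = 4
51 = 7·7 + 2   →  a_1 = 7

7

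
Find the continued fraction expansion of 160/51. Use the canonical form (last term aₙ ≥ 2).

160 = 3*51 + 7
51 = 7*7 + 2
7 = 3*2 + 1
2 = 2*1 + 0  (stop)
So 160/51 = [3; 7, 3, 2].

[3; 7, 3, 2]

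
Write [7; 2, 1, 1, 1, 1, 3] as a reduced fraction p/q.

347/47

Fold from the inside: start with 3/1.
  1 + 1/3 = 4/3
  1 + 3/4 = 7/4
  1 + 4/7 = 11/7
  1 + 7/11 = 18/11
  2 + 11/18 = 47/18
  7 + 18/47 = 347/47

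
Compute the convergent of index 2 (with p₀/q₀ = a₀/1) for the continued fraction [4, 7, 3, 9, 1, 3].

Using pₖ = aₖpₖ₋₁ + pₖ₋₂, qₖ = aₖqₖ₋₁ + qₖ₋₂ (with p₋₁=1, p₋₂=0, q₋₁=0, q₋₂=1):
  k=0: a=4, p=4, q=1
  k=1: a=7, p=29, q=7
  k=2: a=3, p=91, q=22

91/22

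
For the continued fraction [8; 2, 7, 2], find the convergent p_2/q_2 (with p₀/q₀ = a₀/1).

Using pₖ = aₖpₖ₋₁ + pₖ₋₂, qₖ = aₖqₖ₋₁ + qₖ₋₂ (with p₋₁=1, p₋₂=0, q₋₁=0, q₋₂=1):
  k=0: a=8, p=8, q=1
  k=1: a=2, p=17, q=2
  k=2: a=7, p=127, q=15

127/15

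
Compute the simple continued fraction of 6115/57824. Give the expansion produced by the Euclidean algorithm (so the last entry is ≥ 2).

[0; 9, 2, 5, 5, 6, 8, 2]

6115 = 0*57824 + 6115
57824 = 9*6115 + 2789
6115 = 2*2789 + 537
2789 = 5*537 + 104
537 = 5*104 + 17
104 = 6*17 + 2
17 = 8*2 + 1
2 = 2*1 + 0  (stop)
So 6115/57824 = [0; 9, 2, 5, 5, 6, 8, 2].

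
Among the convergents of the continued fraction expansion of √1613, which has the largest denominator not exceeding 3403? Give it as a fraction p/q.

√1613 = [40; 6, 6, 80, …] (period length 3).
Convergents:
  p_0/q_0 = 40/1
  p_1/q_1 = 241/6
  p_2/q_2 = 1486/37
  p_3/q_3 = 119121/2966
  p_4/q_4 = 716212/17833
q_3 = 2966 ≤ 3403 < 17833 = q_4, so the answer is 119121/2966.

119121/2966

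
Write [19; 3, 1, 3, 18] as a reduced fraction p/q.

5279/274

Using pₖ = aₖpₖ₋₁ + pₖ₋₂ and qₖ = aₖqₖ₋₁ + qₖ₋₂:
  k=0: a=19, p=19, q=1
  k=1: a=3, p=58, q=3
  k=2: a=1, p=77, q=4
  k=3: a=3, p=289, q=15
  k=4: a=18, p=5279, q=274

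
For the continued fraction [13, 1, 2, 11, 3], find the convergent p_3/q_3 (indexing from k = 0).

465/34

Using pₖ = aₖpₖ₋₁ + pₖ₋₂, qₖ = aₖqₖ₋₁ + qₖ₋₂ (with p₋₁=1, p₋₂=0, q₋₁=0, q₋₂=1):
  k=0: a=13, p=13, q=1
  k=1: a=1, p=14, q=1
  k=2: a=2, p=41, q=3
  k=3: a=11, p=465, q=34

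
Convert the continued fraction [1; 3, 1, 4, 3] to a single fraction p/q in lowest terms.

77/61

Using pₖ = aₖpₖ₋₁ + pₖ₋₂ and qₖ = aₖqₖ₋₁ + qₖ₋₂:
  k=0: a=1, p=1, q=1
  k=1: a=3, p=4, q=3
  k=2: a=1, p=5, q=4
  k=3: a=4, p=24, q=19
  k=4: a=3, p=77, q=61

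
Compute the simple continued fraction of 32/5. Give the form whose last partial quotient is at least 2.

[6; 2, 2]

32 = 6·5 + 2
5 = 2·2 + 1
2 = 2·1 + 0  (stop)
So 32/5 = [6; 2, 2].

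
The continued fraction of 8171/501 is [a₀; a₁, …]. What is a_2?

8171 = 16·501 + 155   →  a_0 = 16
501 = 3·155 + 36   →  a_1 = 3
155 = 4·36 + 11   →  a_2 = 4

4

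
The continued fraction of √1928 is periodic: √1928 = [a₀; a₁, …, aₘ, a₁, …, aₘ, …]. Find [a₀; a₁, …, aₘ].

[43; 1, 9, 1, 86]

a₀ = ⌊√1928⌋ = 43.
With m₀=0, d₀=1 and mₖ₊₁ = dₖaₖ − mₖ, dₖ₊₁ = (n − mₖ₊₁²)/dₖ, aₖ₊₁ = ⌊(a₀+mₖ₊₁)/dₖ₊₁⌋:
  k=1: m=43, d=79, a=1
  k=2: m=36, d=8, a=9
  k=3: m=36, d=79, a=1
  k=4: m=43, d=1, a=86
d=1 and a=2a₀=86 at k=4, so the next step gives (m, d) = (43, 79) again — its k=1 value — and the period has length 4.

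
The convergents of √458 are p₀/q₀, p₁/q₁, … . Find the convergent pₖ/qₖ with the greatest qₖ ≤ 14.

√458 = [21; 2, 2, 42, …] (period length 3).
Convergents:
  p_0/q_0 = 21/1
  p_1/q_1 = 43/2
  p_2/q_2 = 107/5
  p_3/q_3 = 4537/212
q_2 = 5 ≤ 14 < 212 = q_3, so the answer is 107/5.

107/5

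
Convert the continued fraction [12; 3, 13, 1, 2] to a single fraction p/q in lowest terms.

Using pₖ = aₖpₖ₋₁ + pₖ₋₂ and qₖ = aₖqₖ₋₁ + qₖ₋₂:
  k=0: a=12, p=12, q=1
  k=1: a=3, p=37, q=3
  k=2: a=13, p=493, q=40
  k=3: a=1, p=530, q=43
  k=4: a=2, p=1553, q=126

1553/126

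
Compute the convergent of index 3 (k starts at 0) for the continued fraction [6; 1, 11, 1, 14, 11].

Using pₖ = aₖpₖ₋₁ + pₖ₋₂, qₖ = aₖqₖ₋₁ + qₖ₋₂ (with p₋₁=1, p₋₂=0, q₋₁=0, q₋₂=1):
  k=0: a=6, p=6, q=1
  k=1: a=1, p=7, q=1
  k=2: a=11, p=83, q=12
  k=3: a=1, p=90, q=13

90/13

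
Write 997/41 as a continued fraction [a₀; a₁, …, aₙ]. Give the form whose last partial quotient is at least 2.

[24; 3, 6, 2]

997 = 24·41 + 13
41 = 3·13 + 2
13 = 6·2 + 1
2 = 2·1 + 0  (stop)
So 997/41 = [24; 3, 6, 2].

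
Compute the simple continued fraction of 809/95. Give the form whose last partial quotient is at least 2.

[8; 1, 1, 15, 3]

809 = 8*95 + 49
95 = 1*49 + 46
49 = 1*46 + 3
46 = 15*3 + 1
3 = 3*1 + 0  (stop)
So 809/95 = [8; 1, 1, 15, 3].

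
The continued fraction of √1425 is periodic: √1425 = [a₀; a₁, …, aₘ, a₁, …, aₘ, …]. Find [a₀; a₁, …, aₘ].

a₀ = ⌊√1425⌋ = 37.
With m₀=0, d₀=1 and mₖ₊₁ = dₖaₖ − mₖ, dₖ₊₁ = (n − mₖ₊₁²)/dₖ, aₖ₊₁ = ⌊(a₀+mₖ₊₁)/dₖ₊₁⌋:
  k=1: m=37, d=56, a=1
  k=2: m=19, d=19, a=2
  k=3: m=19, d=56, a=1
  k=4: m=37, d=1, a=74
d=1 and a=2a₀=74 at k=4, so the next step gives (m, d) = (37, 56) again — its k=1 value — and the period has length 4.

[37; 1, 2, 1, 74]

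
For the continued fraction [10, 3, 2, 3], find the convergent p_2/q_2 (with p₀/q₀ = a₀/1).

Using pₖ = aₖpₖ₋₁ + pₖ₋₂, qₖ = aₖqₖ₋₁ + qₖ₋₂ (with p₋₁=1, p₋₂=0, q₋₁=0, q₋₂=1):
  k=0: a=10, p=10, q=1
  k=1: a=3, p=31, q=3
  k=2: a=2, p=72, q=7

72/7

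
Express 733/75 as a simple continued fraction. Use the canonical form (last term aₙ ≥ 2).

[9; 1, 3, 2, 2, 3]

733 = 9*75 + 58
75 = 1*58 + 17
58 = 3*17 + 7
17 = 2*7 + 3
7 = 2*3 + 1
3 = 3*1 + 0  (stop)
So 733/75 = [9; 1, 3, 2, 2, 3].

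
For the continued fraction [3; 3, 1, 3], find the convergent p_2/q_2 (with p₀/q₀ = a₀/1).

Using pₖ = aₖpₖ₋₁ + pₖ₋₂, qₖ = aₖqₖ₋₁ + qₖ₋₂ (with p₋₁=1, p₋₂=0, q₋₁=0, q₋₂=1):
  k=0: a=3, p=3, q=1
  k=1: a=3, p=10, q=3
  k=2: a=1, p=13, q=4

13/4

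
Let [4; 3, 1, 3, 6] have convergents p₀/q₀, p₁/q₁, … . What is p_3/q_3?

64/15

Using pₖ = aₖpₖ₋₁ + pₖ₋₂, qₖ = aₖqₖ₋₁ + qₖ₋₂ (with p₋₁=1, p₋₂=0, q₋₁=0, q₋₂=1):
  k=0: a=4, p=4, q=1
  k=1: a=3, p=13, q=3
  k=2: a=1, p=17, q=4
  k=3: a=3, p=64, q=15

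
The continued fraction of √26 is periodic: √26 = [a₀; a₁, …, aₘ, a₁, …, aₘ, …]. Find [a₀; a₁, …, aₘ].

[5; 10]

a₀ = ⌊√26⌋ = 5.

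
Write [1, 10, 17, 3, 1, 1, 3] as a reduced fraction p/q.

4777/4345

Using pₖ = aₖpₖ₋₁ + pₖ₋₂ and qₖ = aₖqₖ₋₁ + qₖ₋₂:
  k=0: a=1, p=1, q=1
  k=1: a=10, p=11, q=10
  k=2: a=17, p=188, q=171
  k=3: a=3, p=575, q=523
  k=4: a=1, p=763, q=694
  k=5: a=1, p=1338, q=1217
  k=6: a=3, p=4777, q=4345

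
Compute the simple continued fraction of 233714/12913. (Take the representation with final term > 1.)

[18; 10, 11, 3, 18, 2]

233714 = 18*12913 + 1280
12913 = 10*1280 + 113
1280 = 11*113 + 37
113 = 3*37 + 2
37 = 18*2 + 1
2 = 2*1 + 0  (stop)
So 233714/12913 = [18; 10, 11, 3, 18, 2].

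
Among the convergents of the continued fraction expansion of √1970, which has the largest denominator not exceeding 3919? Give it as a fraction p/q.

√1970 = [44; 2, 1, 1, 2, 88, …] (period length 5).
Convergents:
  p_0/q_0 = 44/1
  p_1/q_1 = 89/2
  p_2/q_2 = 133/3
  p_3/q_3 = 222/5
  p_4/q_4 = 577/13
  p_5/q_5 = 50998/1149
  p_6/q_6 = 102573/2311
  p_7/q_7 = 153571/3460
  p_8/q_8 = 256144/5771
q_7 = 3460 ≤ 3919 < 5771 = q_8, so the answer is 153571/3460.

153571/3460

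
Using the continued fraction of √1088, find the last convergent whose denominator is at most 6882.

√1088 = [32; 1, 64, …] (period length 2).
Convergents:
  p_0/q_0 = 32/1
  p_1/q_1 = 33/1
  p_2/q_2 = 2144/65
  p_3/q_3 = 2177/66
  p_4/q_4 = 141472/4289
  p_5/q_5 = 143649/4355
  p_6/q_6 = 9335008/283009
q_5 = 4355 ≤ 6882 < 283009 = q_6, so the answer is 143649/4355.

143649/4355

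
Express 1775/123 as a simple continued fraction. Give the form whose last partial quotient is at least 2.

[14; 2, 3, 8, 2]

1775 = 14*123 + 53
123 = 2*53 + 17
53 = 3*17 + 2
17 = 8*2 + 1
2 = 2*1 + 0  (stop)
So 1775/123 = [14; 2, 3, 8, 2].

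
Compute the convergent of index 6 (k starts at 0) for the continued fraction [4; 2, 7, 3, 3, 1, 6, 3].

6139/1374

Using pₖ = aₖpₖ₋₁ + pₖ₋₂, qₖ = aₖqₖ₋₁ + qₖ₋₂ (with p₋₁=1, p₋₂=0, q₋₁=0, q₋₂=1):
  k=0: a=4, p=4, q=1
  k=1: a=2, p=9, q=2
  k=2: a=7, p=67, q=15
  k=3: a=3, p=210, q=47
  k=4: a=3, p=697, q=156
  k=5: a=1, p=907, q=203
  k=6: a=6, p=6139, q=1374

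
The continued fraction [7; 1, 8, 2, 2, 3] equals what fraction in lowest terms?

1263/160

Fold from the inside: start with 3/1.
  2 + 1/3 = 7/3
  2 + 3/7 = 17/7
  8 + 7/17 = 143/17
  1 + 17/143 = 160/143
  7 + 143/160 = 1263/160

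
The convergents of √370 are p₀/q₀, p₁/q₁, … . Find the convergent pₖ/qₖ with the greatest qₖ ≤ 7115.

50339/2617

√370 = [19; 4, 4, 38, …] (period length 3).
Convergents:
  p_0/q_0 = 19/1
  p_1/q_1 = 77/4
  p_2/q_2 = 327/17
  p_3/q_3 = 12503/650
  p_4/q_4 = 50339/2617
  p_5/q_5 = 213859/11118
q_4 = 2617 ≤ 7115 < 11118 = q_5, so the answer is 50339/2617.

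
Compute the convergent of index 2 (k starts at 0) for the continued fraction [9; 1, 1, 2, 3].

Using pₖ = aₖpₖ₋₁ + pₖ₋₂, qₖ = aₖqₖ₋₁ + qₖ₋₂ (with p₋₁=1, p₋₂=0, q₋₁=0, q₋₂=1):
  k=0: a=9, p=9, q=1
  k=1: a=1, p=10, q=1
  k=2: a=1, p=19, q=2

19/2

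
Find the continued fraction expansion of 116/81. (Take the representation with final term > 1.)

[1; 2, 3, 5, 2]

116 = 1·81 + 35
81 = 2·35 + 11
35 = 3·11 + 2
11 = 5·2 + 1
2 = 2·1 + 0  (stop)
So 116/81 = [1; 2, 3, 5, 2].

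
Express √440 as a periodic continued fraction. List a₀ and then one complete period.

[20; 1, 40]

a₀ = ⌊√440⌋ = 20.
With m₀=0, d₀=1 and mₖ₊₁ = dₖaₖ − mₖ, dₖ₊₁ = (n − mₖ₊₁²)/dₖ, aₖ₊₁ = ⌊(a₀+mₖ₊₁)/dₖ₊₁⌋:
  k=1: m=20, d=40, a=1
  k=2: m=20, d=1, a=40
d=1 and a=2a₀=40 at k=2, so the next step gives (m, d) = (20, 40) again — its k=1 value — and the period has length 2.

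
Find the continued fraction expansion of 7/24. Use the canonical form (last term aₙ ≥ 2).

[0; 3, 2, 3]

7 = 0*24 + 7
24 = 3*7 + 3
7 = 2*3 + 1
3 = 3*1 + 0  (stop)
So 7/24 = [0; 3, 2, 3].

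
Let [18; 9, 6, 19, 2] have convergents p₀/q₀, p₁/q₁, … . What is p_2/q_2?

996/55

Using pₖ = aₖpₖ₋₁ + pₖ₋₂, qₖ = aₖqₖ₋₁ + qₖ₋₂ (with p₋₁=1, p₋₂=0, q₋₁=0, q₋₂=1):
  k=0: a=18, p=18, q=1
  k=1: a=9, p=163, q=9
  k=2: a=6, p=996, q=55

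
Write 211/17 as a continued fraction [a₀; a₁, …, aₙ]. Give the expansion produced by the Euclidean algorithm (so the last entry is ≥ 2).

211 = 12·17 + 7
17 = 2·7 + 3
7 = 2·3 + 1
3 = 3·1 + 0  (stop)
So 211/17 = [12; 2, 2, 3].

[12; 2, 2, 3]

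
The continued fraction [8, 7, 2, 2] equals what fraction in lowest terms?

Using pₖ = aₖpₖ₋₁ + pₖ₋₂ and qₖ = aₖqₖ₋₁ + qₖ₋₂:
  k=0: a=8, p=8, q=1
  k=1: a=7, p=57, q=7
  k=2: a=2, p=122, q=15
  k=3: a=2, p=301, q=37

301/37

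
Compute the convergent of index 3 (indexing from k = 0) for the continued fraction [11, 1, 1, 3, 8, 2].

81/7

Using pₖ = aₖpₖ₋₁ + pₖ₋₂, qₖ = aₖqₖ₋₁ + qₖ₋₂ (with p₋₁=1, p₋₂=0, q₋₁=0, q₋₂=1):
  k=0: a=11, p=11, q=1
  k=1: a=1, p=12, q=1
  k=2: a=1, p=23, q=2
  k=3: a=3, p=81, q=7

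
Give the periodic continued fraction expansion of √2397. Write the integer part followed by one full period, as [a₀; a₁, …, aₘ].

a₀ = ⌊√2397⌋ = 48.
With m₀=0, d₀=1 and mₖ₊₁ = dₖaₖ − mₖ, dₖ₊₁ = (n − mₖ₊₁²)/dₖ, aₖ₊₁ = ⌊(a₀+mₖ₊₁)/dₖ₊₁⌋:
  k=1: m=48, d=93, a=1
  k=2: m=45, d=4, a=23
  k=3: m=47, d=47, a=2
  k=4: m=47, d=4, a=23
  k=5: m=45, d=93, a=1
  k=6: m=48, d=1, a=96
d=1 and a=2a₀=96 at k=6, so the next step gives (m, d) = (48, 93) again — its k=1 value — and the period has length 6.

[48; 1, 23, 2, 23, 1, 96]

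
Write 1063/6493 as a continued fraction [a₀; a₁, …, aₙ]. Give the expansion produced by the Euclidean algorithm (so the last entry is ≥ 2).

[0; 6, 9, 4, 9, 3]

1063 = 0×6493 + 1063
6493 = 6×1063 + 115
1063 = 9×115 + 28
115 = 4×28 + 3
28 = 9×3 + 1
3 = 3×1 + 0  (stop)
So 1063/6493 = [0; 6, 9, 4, 9, 3].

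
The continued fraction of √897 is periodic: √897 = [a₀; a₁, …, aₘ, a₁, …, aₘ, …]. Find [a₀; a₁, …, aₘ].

a₀ = ⌊√897⌋ = 29.
With m₀=0, d₀=1 and mₖ₊₁ = dₖaₖ − mₖ, dₖ₊₁ = (n − mₖ₊₁²)/dₖ, aₖ₊₁ = ⌊(a₀+mₖ₊₁)/dₖ₊₁⌋:
  k=1: m=29, d=56, a=1
  k=2: m=27, d=3, a=18
  k=3: m=27, d=56, a=1
  k=4: m=29, d=1, a=58
d=1 and a=2a₀=58 at k=4, so the next step gives (m, d) = (29, 56) again — its k=1 value — and the period has length 4.

[29; 1, 18, 1, 58]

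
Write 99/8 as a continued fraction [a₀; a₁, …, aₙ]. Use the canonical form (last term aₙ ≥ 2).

99 = 12*8 + 3
8 = 2*3 + 2
3 = 1*2 + 1
2 = 2*1 + 0  (stop)
So 99/8 = [12; 2, 1, 2].

[12; 2, 1, 2]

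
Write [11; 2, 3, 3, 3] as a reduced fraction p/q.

Using pₖ = aₖpₖ₋₁ + pₖ₋₂ and qₖ = aₖqₖ₋₁ + qₖ₋₂:
  k=0: a=11, p=11, q=1
  k=1: a=2, p=23, q=2
  k=2: a=3, p=80, q=7
  k=3: a=3, p=263, q=23
  k=4: a=3, p=869, q=76

869/76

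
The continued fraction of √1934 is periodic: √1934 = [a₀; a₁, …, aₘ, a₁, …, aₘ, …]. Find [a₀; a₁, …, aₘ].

[43; 1, 42, 1, 86]

a₀ = ⌊√1934⌋ = 43.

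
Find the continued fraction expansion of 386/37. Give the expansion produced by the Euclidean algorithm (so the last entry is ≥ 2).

386 = 10*37 + 16
37 = 2*16 + 5
16 = 3*5 + 1
5 = 5*1 + 0  (stop)
So 386/37 = [10; 2, 3, 5].

[10; 2, 3, 5]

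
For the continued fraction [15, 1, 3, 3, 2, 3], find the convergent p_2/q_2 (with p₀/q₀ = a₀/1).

Using pₖ = aₖpₖ₋₁ + pₖ₋₂, qₖ = aₖqₖ₋₁ + qₖ₋₂ (with p₋₁=1, p₋₂=0, q₋₁=0, q₋₂=1):
  k=0: a=15, p=15, q=1
  k=1: a=1, p=16, q=1
  k=2: a=3, p=63, q=4

63/4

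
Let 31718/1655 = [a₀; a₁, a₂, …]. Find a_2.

16

31718 = 19·1655 + 273   →  a_0 = 19
1655 = 6·273 + 17   →  a_1 = 6
273 = 16·17 + 1   →  a_2 = 16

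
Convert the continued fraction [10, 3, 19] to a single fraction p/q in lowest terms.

Using pₖ = aₖpₖ₋₁ + pₖ₋₂ and qₖ = aₖqₖ₋₁ + qₖ₋₂:
  k=0: a=10, p=10, q=1
  k=1: a=3, p=31, q=3
  k=2: a=19, p=599, q=58

599/58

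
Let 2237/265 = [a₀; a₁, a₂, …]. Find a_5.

2

2237 = 8·265 + 117   →  a_0 = 8
265 = 2·117 + 31   →  a_1 = 2
117 = 3·31 + 24   →  a_2 = 3
31 = 1·24 + 7   →  a_3 = 1
24 = 3·7 + 3   →  a_4 = 3
7 = 2·3 + 1   →  a_5 = 2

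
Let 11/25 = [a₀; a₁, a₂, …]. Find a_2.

11 = 0·25 + 11   →  a_0 = 0
25 = 2·11 + 3   →  a_1 = 2
11 = 3·3 + 2   →  a_2 = 3

3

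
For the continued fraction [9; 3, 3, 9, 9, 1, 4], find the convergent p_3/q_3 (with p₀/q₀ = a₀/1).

Using pₖ = aₖpₖ₋₁ + pₖ₋₂, qₖ = aₖqₖ₋₁ + qₖ₋₂ (with p₋₁=1, p₋₂=0, q₋₁=0, q₋₂=1):
  k=0: a=9, p=9, q=1
  k=1: a=3, p=28, q=3
  k=2: a=3, p=93, q=10
  k=3: a=9, p=865, q=93

865/93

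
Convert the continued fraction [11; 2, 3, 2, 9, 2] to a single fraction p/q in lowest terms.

3637/318

Fold from the inside: start with 2/1.
  9 + 1/2 = 19/2
  2 + 2/19 = 40/19
  3 + 19/40 = 139/40
  2 + 40/139 = 318/139
  11 + 139/318 = 3637/318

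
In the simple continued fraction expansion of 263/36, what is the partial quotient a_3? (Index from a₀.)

1

263 = 7·36 + 11   →  a_0 = 7
36 = 3·11 + 3   →  a_1 = 3
11 = 3·3 + 2   →  a_2 = 3
3 = 1·2 + 1   →  a_3 = 1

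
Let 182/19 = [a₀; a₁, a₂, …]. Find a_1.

182 = 9·19 + 11   →  a_0 = 9
19 = 1·11 + 8   →  a_1 = 1

1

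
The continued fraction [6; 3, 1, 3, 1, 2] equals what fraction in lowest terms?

332/53

Using pₖ = aₖpₖ₋₁ + pₖ₋₂ and qₖ = aₖqₖ₋₁ + qₖ₋₂:
  k=0: a=6, p=6, q=1
  k=1: a=3, p=19, q=3
  k=2: a=1, p=25, q=4
  k=3: a=3, p=94, q=15
  k=4: a=1, p=119, q=19
  k=5: a=2, p=332, q=53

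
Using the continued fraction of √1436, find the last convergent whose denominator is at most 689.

√1436 = [37; 1, 8, 2, 18, 2, 8, 1, 74, …] (period length 8).
Convergents:
  p_0/q_0 = 37/1
  p_1/q_1 = 38/1
  p_2/q_2 = 341/9
  p_3/q_3 = 720/19
  p_4/q_4 = 13301/351
  p_5/q_5 = 27322/721
q_4 = 351 ≤ 689 < 721 = q_5, so the answer is 13301/351.

13301/351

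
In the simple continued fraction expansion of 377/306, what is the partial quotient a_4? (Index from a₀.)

377 = 1·306 + 71   →  a_0 = 1
306 = 4·71 + 22   →  a_1 = 4
71 = 3·22 + 5   →  a_2 = 3
22 = 4·5 + 2   →  a_3 = 4
5 = 2·2 + 1   →  a_4 = 2

2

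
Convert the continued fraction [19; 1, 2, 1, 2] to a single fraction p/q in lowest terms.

Fold from the inside: start with 2/1.
  1 + 1/2 = 3/2
  2 + 2/3 = 8/3
  1 + 3/8 = 11/8
  19 + 8/11 = 217/11

217/11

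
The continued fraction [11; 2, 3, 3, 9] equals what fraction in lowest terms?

Using pₖ = aₖpₖ₋₁ + pₖ₋₂ and qₖ = aₖqₖ₋₁ + qₖ₋₂:
  k=0: a=11, p=11, q=1
  k=1: a=2, p=23, q=2
  k=2: a=3, p=80, q=7
  k=3: a=3, p=263, q=23
  k=4: a=9, p=2447, q=214

2447/214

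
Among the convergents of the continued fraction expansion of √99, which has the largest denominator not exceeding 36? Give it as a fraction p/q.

√99 = [9; 1, 18, …] (period length 2).
Convergents:
  p_0/q_0 = 9/1
  p_1/q_1 = 10/1
  p_2/q_2 = 189/19
  p_3/q_3 = 199/20
  p_4/q_4 = 3771/379
q_3 = 20 ≤ 36 < 379 = q_4, so the answer is 199/20.

199/20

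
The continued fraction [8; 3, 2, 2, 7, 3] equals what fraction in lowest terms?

3276/395

Fold from the inside: start with 3/1.
  7 + 1/3 = 22/3
  2 + 3/22 = 47/22
  2 + 22/47 = 116/47
  3 + 47/116 = 395/116
  8 + 116/395 = 3276/395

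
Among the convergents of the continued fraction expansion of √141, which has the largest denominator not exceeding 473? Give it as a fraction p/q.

2268/191

√141 = [11; 1, 6, 1, 22, …] (period length 4).
Convergents:
  p_0/q_0 = 11/1
  p_1/q_1 = 12/1
  p_2/q_2 = 83/7
  p_3/q_3 = 95/8
  p_4/q_4 = 2173/183
  p_5/q_5 = 2268/191
  p_6/q_6 = 15781/1329
q_5 = 191 ≤ 473 < 1329 = q_6, so the answer is 2268/191.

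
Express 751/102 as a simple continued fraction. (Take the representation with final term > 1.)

[7; 2, 1, 3, 9]

751 = 7×102 + 37
102 = 2×37 + 28
37 = 1×28 + 9
28 = 3×9 + 1
9 = 9×1 + 0  (stop)
So 751/102 = [7; 2, 1, 3, 9].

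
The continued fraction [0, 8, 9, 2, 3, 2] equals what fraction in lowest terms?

151/1224

Using pₖ = aₖpₖ₋₁ + pₖ₋₂ and qₖ = aₖqₖ₋₁ + qₖ₋₂:
  k=0: a=0, p=0, q=1
  k=1: a=8, p=1, q=8
  k=2: a=9, p=9, q=73
  k=3: a=2, p=19, q=154
  k=4: a=3, p=66, q=535
  k=5: a=2, p=151, q=1224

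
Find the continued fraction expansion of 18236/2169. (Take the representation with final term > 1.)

[8; 2, 2, 4, 1, 8, 9]

18236 = 8·2169 + 884
2169 = 2·884 + 401
884 = 2·401 + 82
401 = 4·82 + 73
82 = 1·73 + 9
73 = 8·9 + 1
9 = 9·1 + 0  (stop)
So 18236/2169 = [8; 2, 2, 4, 1, 8, 9].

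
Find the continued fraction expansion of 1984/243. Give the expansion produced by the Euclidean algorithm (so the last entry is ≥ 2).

1984 = 8·243 + 40
243 = 6·40 + 3
40 = 13·3 + 1
3 = 3·1 + 0  (stop)
So 1984/243 = [8; 6, 13, 3].

[8; 6, 13, 3]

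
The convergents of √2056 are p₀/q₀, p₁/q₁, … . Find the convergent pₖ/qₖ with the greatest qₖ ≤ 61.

√2056 = [45; 2, 1, 10, 1, 2, 90, …] (period length 6).
Convergents:
  p_0/q_0 = 45/1
  p_1/q_1 = 91/2
  p_2/q_2 = 136/3
  p_3/q_3 = 1451/32
  p_4/q_4 = 1587/35
  p_5/q_5 = 4625/102
q_4 = 35 ≤ 61 < 102 = q_5, so the answer is 1587/35.

1587/35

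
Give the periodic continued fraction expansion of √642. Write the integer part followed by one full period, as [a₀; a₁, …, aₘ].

[25; 2, 1, 24, 1, 2, 50]

a₀ = ⌊√642⌋ = 25.
With m₀=0, d₀=1 and mₖ₊₁ = dₖaₖ − mₖ, dₖ₊₁ = (n − mₖ₊₁²)/dₖ, aₖ₊₁ = ⌊(a₀+mₖ₊₁)/dₖ₊₁⌋:
  k=1: m=25, d=17, a=2
  k=2: m=9, d=33, a=1
  k=3: m=24, d=2, a=24
  k=4: m=24, d=33, a=1
  k=5: m=9, d=17, a=2
  k=6: m=25, d=1, a=50
d=1 and a=2a₀=50 at k=6, so the next step gives (m, d) = (25, 17) again — its k=1 value — and the period has length 6.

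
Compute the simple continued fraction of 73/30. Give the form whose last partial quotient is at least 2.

73 = 2·30 + 13
30 = 2·13 + 4
13 = 3·4 + 1
4 = 4·1 + 0  (stop)
So 73/30 = [2; 2, 3, 4].

[2; 2, 3, 4]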